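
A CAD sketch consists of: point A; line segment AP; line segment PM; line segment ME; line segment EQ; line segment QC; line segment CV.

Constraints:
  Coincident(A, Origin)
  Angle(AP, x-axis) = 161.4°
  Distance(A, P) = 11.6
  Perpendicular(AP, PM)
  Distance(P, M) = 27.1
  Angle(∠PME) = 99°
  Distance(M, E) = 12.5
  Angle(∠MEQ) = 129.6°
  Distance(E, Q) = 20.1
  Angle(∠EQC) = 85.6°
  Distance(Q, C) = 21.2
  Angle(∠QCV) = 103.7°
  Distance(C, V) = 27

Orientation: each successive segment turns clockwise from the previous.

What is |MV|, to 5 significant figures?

15.871

∠EQC = 85.6° gives QC at -154.40° from the x-axis; with |QC| = 21.2, C = (0.90578, 0.73251). ∠QCV = 103.7° gives CV at 129.30° from the x-axis; with |CV| = 27.0, V = (-16.195, 21.626). Then |MV| = |V − M| = 15.871.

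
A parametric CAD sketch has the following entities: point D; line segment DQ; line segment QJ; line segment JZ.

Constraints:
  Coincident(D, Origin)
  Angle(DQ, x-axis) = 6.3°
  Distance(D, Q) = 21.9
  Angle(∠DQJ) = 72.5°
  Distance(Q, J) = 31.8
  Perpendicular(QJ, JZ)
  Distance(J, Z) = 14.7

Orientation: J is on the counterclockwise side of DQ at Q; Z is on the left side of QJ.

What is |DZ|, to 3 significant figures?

26.0

D is at the origin; DQ runs at 6.3° with length 21.9, so Q = 21.9·(cos 6.3°, sin 6.3°) = (21.8, 2.40). ∠DQJ = 72.5°, so QJ runs at 6.3° + (180° − 72.5°) = 114° from the x-axis; with |QJ| = 31.8, J = Q + 31.8·(cos 114°, sin 114°) = (8.94, 31.5). QJ ⟂ JZ; with |JZ| = 14.7 on the left of QJ, Z = J + 14.7·(-0.915, -0.404) = (-4.51, 25.6). Then |DZ| = |Z − D| = 26.0.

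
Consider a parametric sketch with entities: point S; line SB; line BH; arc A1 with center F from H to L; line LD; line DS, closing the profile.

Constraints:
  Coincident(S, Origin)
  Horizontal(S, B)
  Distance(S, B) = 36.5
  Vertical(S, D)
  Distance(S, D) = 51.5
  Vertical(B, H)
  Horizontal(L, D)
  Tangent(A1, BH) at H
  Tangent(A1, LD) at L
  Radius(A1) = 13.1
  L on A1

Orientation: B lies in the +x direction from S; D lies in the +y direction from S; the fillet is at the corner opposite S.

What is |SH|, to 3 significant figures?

53.0

The virtual corner opposite S is at (36.5, 51.5). The tangent condition forces FH to be normal to BH and tangency of A1 to LD means the radius FL is perpendicular to LD, with radius 13.1, so the center F sits 13.1 in from both sides at F = (23.4, 38.4). That places the tangent points at H = (36.5, 38.4) on BH and L = (23.4, 51.5) on LD. Then |SH| = |H − S| = 53.0.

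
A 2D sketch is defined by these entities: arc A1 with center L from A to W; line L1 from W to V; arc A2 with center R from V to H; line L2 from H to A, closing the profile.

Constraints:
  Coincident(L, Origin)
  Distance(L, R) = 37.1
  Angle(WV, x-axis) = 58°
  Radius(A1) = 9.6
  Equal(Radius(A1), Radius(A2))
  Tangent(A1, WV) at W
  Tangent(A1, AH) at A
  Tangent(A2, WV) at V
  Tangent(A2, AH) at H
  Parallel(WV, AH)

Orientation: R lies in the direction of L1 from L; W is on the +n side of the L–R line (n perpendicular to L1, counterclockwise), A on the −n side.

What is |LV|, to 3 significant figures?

38.3

The slot axis is L1's direction at 58.0°, so u = (cos 58.0°, sin 58.0°) = (0.530, 0.848) and n = (−sin 58.0°, cos 58.0°) = (-0.848, 0.530). L is at the origin and R lies 37.1 along u from L, so R = 37.1·u = (19.7, 31.5). Tangency of A1 to both parallel lines with radius 9.6 puts W and A at L ± 9.6·n: W = (-8.14, 5.09), A = (8.14, -5.09). Equal radii place V and H the same way about R: V = R + 9.6·n = (11.5, 36.5), H = R − 9.6·n = (27.8, 26.4). Then |LV| = |V − L| = 38.3.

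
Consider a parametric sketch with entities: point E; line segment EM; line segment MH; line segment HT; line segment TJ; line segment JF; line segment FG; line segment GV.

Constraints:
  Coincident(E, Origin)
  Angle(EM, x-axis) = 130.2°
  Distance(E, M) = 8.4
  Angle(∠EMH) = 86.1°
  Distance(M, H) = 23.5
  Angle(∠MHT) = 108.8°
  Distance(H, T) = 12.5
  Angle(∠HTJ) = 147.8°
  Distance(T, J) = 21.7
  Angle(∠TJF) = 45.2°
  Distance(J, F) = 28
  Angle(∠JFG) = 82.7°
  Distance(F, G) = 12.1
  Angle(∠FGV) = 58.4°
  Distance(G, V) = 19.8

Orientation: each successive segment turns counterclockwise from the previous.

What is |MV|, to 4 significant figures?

28.83

∠JFG = 82.7° gives FG at -160.4° from the x-axis; with |FG| = 12.1, G = (-16.02, -9.600). ∠FGV = 58.4° gives GV at -38.80° from the x-axis; with |GV| = 19.8, V = (-0.5871, -22.01). Then |MV| = |V − M| = 28.83.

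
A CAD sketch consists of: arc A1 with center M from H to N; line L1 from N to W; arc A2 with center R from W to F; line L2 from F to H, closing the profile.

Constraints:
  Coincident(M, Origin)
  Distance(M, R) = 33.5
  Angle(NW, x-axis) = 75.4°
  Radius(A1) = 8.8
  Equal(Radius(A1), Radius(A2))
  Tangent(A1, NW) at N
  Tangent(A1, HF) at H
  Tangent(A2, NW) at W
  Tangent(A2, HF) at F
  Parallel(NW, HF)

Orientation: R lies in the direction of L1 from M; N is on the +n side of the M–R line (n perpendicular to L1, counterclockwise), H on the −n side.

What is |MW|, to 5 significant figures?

34.637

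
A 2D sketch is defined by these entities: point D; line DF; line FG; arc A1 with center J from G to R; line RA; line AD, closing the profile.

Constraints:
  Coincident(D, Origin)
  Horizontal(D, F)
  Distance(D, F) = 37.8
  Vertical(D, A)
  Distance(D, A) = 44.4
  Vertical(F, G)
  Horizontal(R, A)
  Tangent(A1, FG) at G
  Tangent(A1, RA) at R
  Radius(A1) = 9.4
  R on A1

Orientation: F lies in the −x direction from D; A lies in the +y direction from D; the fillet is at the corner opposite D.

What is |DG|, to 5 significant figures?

51.515

D is at the origin; D and F share the same y with |DF| = 37.8 and F on the −x side, so F = (-37.800, 0.0000). DA is vertical with |DA| = 44.4 and A on the +y side, so A = (0.0000, 44.400). The virtual corner opposite D is at (-37.800, 44.400). Tangency of A1 to FG means the radius JG is perpendicular to FG and since A1 is tangent to RA there, JR ⟂ RA, with radius 9.4, so the center J sits 9.4 in from both sides at J = (-28.400, 35.000). That places the tangent points at G = (-37.800, 35.000) on FG and R = (-28.400, 44.400) on RA. Then |DG| = |G − D| = 51.515.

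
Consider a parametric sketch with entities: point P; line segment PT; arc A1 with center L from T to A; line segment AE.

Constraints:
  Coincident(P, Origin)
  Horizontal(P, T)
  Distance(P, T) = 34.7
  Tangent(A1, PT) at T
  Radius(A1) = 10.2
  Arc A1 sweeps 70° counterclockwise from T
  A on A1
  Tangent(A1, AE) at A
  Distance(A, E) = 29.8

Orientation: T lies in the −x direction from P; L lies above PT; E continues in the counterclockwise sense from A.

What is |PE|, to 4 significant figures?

37.79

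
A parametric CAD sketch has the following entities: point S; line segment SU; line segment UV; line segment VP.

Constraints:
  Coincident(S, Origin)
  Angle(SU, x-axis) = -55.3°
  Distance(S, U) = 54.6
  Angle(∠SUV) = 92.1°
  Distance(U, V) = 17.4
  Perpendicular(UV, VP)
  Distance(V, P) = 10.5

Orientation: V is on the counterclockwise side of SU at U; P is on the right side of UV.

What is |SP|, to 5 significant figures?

67.894

S is at the origin; SU runs at -55.3° with length 54.6, so U = 54.6·(cos -55.3°, sin -55.3°) = (31.083, -44.889). ∠SUV = 92.1°, so UV runs at -55.3° + (180° − 92.1°) = 32.600° from the x-axis; with |UV| = 17.4, V = U + 17.4·(cos 32.600°, sin 32.600°) = (45.741, -35.514). The perpendicularity gives VP at right angles to UV; with |VP| = 10.5 on the right of UV, P = V + 10.5·(0.53877, -0.84245) = (51.398, -44.360). Then |SP| = |P − S| = 67.894.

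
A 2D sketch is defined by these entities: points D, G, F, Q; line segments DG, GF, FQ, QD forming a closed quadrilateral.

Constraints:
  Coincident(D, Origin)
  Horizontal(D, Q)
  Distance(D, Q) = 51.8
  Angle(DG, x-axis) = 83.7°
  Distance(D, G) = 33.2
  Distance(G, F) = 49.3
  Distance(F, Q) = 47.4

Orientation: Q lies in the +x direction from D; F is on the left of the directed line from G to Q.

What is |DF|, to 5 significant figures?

69.470

Checks: |GF| = 49.30 ✓; |FQ| = 47.40 ✓.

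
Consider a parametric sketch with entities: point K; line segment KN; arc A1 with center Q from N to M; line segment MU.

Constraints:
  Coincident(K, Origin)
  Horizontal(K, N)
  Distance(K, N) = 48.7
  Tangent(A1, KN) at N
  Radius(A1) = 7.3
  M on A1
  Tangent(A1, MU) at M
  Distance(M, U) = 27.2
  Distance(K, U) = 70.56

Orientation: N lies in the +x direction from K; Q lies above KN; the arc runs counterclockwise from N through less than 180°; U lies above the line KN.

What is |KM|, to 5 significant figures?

55.974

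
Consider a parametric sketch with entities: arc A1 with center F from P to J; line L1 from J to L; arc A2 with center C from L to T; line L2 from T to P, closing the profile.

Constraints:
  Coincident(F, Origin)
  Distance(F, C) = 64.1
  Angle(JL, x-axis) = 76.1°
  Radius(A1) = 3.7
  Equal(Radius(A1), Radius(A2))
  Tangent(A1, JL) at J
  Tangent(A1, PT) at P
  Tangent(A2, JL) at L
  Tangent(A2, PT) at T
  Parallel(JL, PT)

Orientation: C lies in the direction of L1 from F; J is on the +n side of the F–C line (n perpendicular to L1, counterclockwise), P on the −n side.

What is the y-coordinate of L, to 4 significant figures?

63.11

Tangency of A1 to both parallel lines with radius 3.7 puts J and P at F ± 3.7·n: J = (-3.592, 0.8888), P = (3.592, -0.8888). Equal radii place L and T the same way about C: L = C + 3.7·n = (11.81, 63.11), T = C − 3.7·n = (18.99, 61.33). So L.y = 63.11.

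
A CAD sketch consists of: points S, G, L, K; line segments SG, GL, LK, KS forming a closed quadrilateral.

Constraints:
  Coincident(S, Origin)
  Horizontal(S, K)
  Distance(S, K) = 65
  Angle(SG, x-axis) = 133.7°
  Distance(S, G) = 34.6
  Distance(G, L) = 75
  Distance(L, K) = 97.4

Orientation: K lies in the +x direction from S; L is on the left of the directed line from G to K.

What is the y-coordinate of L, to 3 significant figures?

86.1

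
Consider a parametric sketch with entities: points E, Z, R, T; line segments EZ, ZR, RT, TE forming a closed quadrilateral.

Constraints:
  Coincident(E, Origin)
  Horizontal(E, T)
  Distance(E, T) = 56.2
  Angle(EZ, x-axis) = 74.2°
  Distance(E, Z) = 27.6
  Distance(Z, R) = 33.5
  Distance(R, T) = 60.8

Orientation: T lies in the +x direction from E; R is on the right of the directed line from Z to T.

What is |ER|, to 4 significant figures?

6.482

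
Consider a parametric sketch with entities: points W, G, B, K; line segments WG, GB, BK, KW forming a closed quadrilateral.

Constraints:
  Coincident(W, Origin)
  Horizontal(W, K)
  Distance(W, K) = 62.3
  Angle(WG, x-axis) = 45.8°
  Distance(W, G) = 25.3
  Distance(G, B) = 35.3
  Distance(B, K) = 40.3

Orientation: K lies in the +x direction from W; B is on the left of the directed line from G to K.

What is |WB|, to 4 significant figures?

60.23

W is at the origin; WK is horizontal with |WK| = 62.3 and K in +x, so K = (62.3, 0). WG runs at 45.8° with |WG| = 25.3, so G = (17.64, 18.14). B is determined by |GB| = 35.3 and |BK| = 40.3 together: it lies at the intersection of circle(G, 35.3) and circle(K, 40.3). With |GK| = 48.20, the foot of the radical line on GK is 20.18 from G and the perpendicular offset is √(35.3² − 20.18²) = 28.96. Taking the left-of-GK solution: B = (47.23, 37.38).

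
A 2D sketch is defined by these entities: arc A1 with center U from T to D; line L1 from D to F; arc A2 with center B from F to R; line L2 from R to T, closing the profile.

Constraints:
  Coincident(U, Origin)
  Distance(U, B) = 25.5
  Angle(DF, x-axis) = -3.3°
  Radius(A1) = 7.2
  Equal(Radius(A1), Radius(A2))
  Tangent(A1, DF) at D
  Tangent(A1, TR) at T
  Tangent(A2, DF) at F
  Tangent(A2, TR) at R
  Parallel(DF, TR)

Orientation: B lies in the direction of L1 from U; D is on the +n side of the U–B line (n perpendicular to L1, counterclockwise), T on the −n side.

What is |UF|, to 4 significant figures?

26.50

The slot axis is L1's direction at -3.3°, so u = (cos -3.3°, sin -3.3°) = (0.9983, -0.05756) and n = (−sin -3.3°, cos -3.3°) = (0.05756, 0.9983). U is at the origin and B lies 25.5 along u from U, so B = 25.5·u = (25.46, -1.468). Tangency of A1 to both parallel lines with radius 7.2 puts D and T at U ± 7.2·n: D = (0.4145, 7.188), T = (-0.4145, -7.188). Equal radii place F and R the same way about B: F = B + 7.2·n = (25.87, 5.720), R = B − 7.2·n = (25.04, -8.656). Then |UF| = |F − U| = 26.50.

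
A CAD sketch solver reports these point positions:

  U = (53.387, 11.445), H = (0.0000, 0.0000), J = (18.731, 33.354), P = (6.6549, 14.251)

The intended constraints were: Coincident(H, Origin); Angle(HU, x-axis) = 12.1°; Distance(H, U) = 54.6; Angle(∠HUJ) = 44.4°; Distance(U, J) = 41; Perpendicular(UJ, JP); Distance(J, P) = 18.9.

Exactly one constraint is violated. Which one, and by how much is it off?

Distance(J, P) = 18.9 — off by 3.70.

H = (0.00, 0.00) ✓; HU at 12.10° ✓; |HU| = 54.60 ✓; ∠HUJ = 44.40° ✓; |UJ| = 41.00 ✓; ∠(UJ, JP) = 90.00° ✓; |JP| = 22.60 ✗.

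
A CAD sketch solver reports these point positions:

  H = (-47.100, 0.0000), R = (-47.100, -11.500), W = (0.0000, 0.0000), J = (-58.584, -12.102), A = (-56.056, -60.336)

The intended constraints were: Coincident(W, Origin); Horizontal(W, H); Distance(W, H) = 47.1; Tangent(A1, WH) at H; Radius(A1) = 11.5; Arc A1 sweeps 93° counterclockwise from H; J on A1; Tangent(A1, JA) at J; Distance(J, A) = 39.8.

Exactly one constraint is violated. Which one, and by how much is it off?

Distance(J, A) = 39.8 — off by 8.50.

W = (0.00, 0.00) ✓; W.y = 0.00, H.y = 0.00 ✓; |WH| = 47.10 ✓; ∠(RH, HW) = 90.00° ✓; |RH| = 11.50 ✓; bearing(R→J) − bearing(R→H) = 93.00° ✓; |RJ| = 11.50 ✓; ∠(RJ, JA) = 90.00° ✓; |JA| = 48.30 ✗.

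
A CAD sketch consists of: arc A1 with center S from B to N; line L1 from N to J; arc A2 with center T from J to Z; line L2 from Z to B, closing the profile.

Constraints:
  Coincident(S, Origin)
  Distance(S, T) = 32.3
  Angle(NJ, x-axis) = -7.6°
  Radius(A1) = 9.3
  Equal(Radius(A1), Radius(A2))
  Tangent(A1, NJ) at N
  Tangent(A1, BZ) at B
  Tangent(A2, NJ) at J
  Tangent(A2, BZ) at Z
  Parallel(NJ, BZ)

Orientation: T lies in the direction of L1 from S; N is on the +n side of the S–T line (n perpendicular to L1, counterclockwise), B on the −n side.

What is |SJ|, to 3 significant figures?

33.6

The slot axis is L1's direction at -7.6°, so u = (cos -7.6°, sin -7.6°) = (0.991, -0.132) and n = (−sin -7.6°, cos -7.6°) = (0.132, 0.991). S is at the origin and T lies 32.3 along u from S, so T = 32.3·u = (32.0, -4.27). Tangency of A1 to both parallel lines with radius 9.3 puts N and B at S ± 9.3·n: N = (1.23, 9.22), B = (-1.23, -9.22). Equal radii place J and Z the same way about T: J = T + 9.3·n = (33.2, 4.95), Z = T − 9.3·n = (30.8, -13.5). Then |SJ| = |J − S| = 33.6.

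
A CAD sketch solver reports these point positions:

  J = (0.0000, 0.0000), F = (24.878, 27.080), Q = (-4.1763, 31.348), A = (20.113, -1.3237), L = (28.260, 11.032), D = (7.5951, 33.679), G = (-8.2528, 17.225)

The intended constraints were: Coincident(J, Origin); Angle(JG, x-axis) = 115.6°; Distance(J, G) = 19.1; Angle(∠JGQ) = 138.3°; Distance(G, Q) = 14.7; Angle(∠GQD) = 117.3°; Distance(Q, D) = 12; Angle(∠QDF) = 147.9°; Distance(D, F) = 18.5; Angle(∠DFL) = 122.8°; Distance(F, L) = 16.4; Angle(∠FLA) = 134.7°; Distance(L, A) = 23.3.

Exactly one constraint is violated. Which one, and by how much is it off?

Distance(L, A) = 23.3 — off by 8.50.

J = (0.00, 0.00) ✓; JG at 115.6° ✓; |JG| = 19.10 ✓; ∠JGQ = 138.3° ✓; |GQ| = 14.70 ✓; ∠GQD = 117.3° ✓; |QD| = 12.00 ✓; ∠QDF = 147.9° ✓; |DF| = 18.50 ✓; ∠DFL = 122.8° ✓; |FL| = 16.40 ✓; ∠FLA = 134.7° ✓; |LA| = 14.80 ✗.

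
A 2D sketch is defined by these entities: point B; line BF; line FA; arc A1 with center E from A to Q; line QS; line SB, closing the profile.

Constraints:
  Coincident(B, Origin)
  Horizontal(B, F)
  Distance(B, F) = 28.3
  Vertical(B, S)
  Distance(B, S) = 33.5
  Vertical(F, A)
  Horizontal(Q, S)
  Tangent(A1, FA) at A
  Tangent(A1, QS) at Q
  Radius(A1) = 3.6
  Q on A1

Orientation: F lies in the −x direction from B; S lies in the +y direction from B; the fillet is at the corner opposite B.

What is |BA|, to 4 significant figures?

41.17

The virtual corner opposite B is at (-28.30, 33.50). Tangency of A1 to FA means the radius EA is perpendicular to FA and the tangent condition forces EQ to be normal to QS, with radius 3.6, so the center E sits 3.6 in from both sides at E = (-24.70, 29.90). That places the tangent points at A = (-28.30, 29.90) on FA and Q = (-24.70, 33.50) on QS. Then |BA| = |A − B| = 41.17.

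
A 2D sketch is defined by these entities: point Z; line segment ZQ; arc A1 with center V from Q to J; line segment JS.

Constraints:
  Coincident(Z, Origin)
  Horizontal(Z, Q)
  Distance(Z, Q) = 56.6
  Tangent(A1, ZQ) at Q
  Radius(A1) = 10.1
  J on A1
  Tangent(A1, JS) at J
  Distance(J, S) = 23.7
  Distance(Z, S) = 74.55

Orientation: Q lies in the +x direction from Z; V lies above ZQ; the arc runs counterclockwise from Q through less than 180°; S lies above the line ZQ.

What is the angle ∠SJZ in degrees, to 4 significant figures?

97.95°

Checks: |VJ| = 10.10 ✓; ∠(VJ, JS) = 90.00° ✓; |JS| = 23.70 ✓; |ZS| = 74.55 ✓.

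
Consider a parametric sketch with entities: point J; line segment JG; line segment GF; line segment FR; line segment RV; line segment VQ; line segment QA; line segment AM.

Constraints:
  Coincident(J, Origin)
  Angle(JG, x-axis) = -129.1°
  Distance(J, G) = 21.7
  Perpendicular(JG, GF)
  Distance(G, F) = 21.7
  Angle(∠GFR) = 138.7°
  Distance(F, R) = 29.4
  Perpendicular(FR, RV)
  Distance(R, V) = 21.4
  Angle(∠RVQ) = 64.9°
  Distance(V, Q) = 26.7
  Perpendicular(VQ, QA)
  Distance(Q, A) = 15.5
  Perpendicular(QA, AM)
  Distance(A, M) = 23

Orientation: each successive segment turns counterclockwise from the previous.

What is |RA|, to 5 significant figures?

18.044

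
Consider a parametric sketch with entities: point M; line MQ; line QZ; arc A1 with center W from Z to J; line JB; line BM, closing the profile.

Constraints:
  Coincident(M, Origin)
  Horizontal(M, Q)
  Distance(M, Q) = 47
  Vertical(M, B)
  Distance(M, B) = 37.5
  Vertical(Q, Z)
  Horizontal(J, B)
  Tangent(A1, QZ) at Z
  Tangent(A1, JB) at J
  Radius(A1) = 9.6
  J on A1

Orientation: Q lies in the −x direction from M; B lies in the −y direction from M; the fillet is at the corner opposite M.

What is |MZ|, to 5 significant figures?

54.657

The virtual corner opposite M is at (-47.000, -37.500). Tangency of A1 to QZ means the radius WZ is perpendicular to QZ and tangency of A1 to JB means the radius WJ is perpendicular to JB, with radius 9.6, so the center W sits 9.6 in from both sides at W = (-37.400, -27.900). That places the tangent points at Z = (-47.000, -27.900) on QZ and J = (-37.400, -37.500) on JB. Then |MZ| = |Z − M| = 54.657.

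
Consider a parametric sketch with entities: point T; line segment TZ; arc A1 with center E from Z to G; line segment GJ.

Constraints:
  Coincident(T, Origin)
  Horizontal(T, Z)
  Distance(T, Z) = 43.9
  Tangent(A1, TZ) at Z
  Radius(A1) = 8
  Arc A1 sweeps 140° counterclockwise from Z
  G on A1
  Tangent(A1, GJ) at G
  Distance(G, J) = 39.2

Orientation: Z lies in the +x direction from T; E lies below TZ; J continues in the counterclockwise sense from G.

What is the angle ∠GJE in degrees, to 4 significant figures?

11.53°

T is at the origin; TZ is horizontal with |TZ| = 43.9 and Z on the +x side, so Z = (43.90, 0.000). The tangent condition forces EZ to be normal to TZ, so E = Z + (0, -8) = (43.90, -8.000). On A1, Z sits at bearing 90° from E; a 140° counterclockwise sweep puts G at bearing 230°, so G = E + 8.0·(cos 230°, sin 230°) = (38.76, -14.13). Tangency of A1 to GJ means the radius EG is perpendicular to GJ, so GJ runs along (−sin 230°, cos 230°); with |GJ| = 39.2, J = (68.79, -39.33). Then cos ∠GJE = JG·JE / (|JG||JE|), giving 11.53°.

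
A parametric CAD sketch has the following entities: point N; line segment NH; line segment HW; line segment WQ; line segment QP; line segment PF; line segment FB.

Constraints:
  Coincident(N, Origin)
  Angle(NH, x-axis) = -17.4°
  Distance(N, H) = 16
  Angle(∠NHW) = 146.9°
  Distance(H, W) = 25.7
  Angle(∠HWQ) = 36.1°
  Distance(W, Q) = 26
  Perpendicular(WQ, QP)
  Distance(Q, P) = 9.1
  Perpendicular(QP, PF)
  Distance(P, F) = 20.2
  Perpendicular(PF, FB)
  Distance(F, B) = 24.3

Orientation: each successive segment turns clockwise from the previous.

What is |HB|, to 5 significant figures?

33.832

N is at the origin; NH runs at -17.4° with length 16.0, so H = (15.268, -4.7847). ∠NHW = 146.9° gives HW at -50.500° from the x-axis; with |HW| = 25.7, W = (31.615, -24.615). ∠HWQ = 36.1° gives WQ at 165.60° from the x-axis; with |WQ| = 26.0, Q = (6.4319, -18.149). WQ is perpendicular to QP, so QP runs at 75.600°; with |QP| = 9.1, P = (8.6950, -9.3354). QP ⟂ PF, so PF runs at -14.400°; with |PF| = 20.2, F = (28.260, -14.359). PF is perpendicular to FB, so FB runs at -104.40°; with |FB| = 24.3, B = (22.217, -37.895). Then |HB| = |B − H| = 33.832.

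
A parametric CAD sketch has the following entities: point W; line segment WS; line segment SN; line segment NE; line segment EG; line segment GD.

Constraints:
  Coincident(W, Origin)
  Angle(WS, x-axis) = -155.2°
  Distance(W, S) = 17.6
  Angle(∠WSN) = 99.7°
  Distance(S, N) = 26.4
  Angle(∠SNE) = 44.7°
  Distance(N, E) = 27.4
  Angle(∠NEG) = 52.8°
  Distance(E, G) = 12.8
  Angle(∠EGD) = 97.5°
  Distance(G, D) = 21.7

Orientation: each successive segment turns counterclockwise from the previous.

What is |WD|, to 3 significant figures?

33.5

W is at the origin; WS runs at -155.2° with length 17.6, so S = (-16.0, -7.38). ∠WSN = 99.7° gives SN at -74.9° from the x-axis; with |SN| = 26.4, N = (-9.10, -32.9). ∠SNE = 44.7° gives NE at 60.4° from the x-axis; with |NE| = 27.4, E = (4.43, -9.05). ∠NEG = 52.8° gives EG at -172° from the x-axis; with |EG| = 12.8, G = (-8.25, -10.7). ∠EGD = 97.5° gives GD at -89.9° from the x-axis; with |GD| = 21.7, D = (-8.22, -32.4). Then |WD| = |D − W| = 33.5.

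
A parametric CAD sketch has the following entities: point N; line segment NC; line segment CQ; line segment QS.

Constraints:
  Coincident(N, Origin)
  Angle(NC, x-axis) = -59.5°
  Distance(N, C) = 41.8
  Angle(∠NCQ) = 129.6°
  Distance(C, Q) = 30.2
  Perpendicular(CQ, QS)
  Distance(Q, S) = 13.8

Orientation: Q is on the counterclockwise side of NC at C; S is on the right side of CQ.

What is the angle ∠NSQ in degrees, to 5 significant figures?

51.015°

N is at the origin; NC runs at -59.5° with length 41.8, so C = 41.8·(cos -59.5°, sin -59.5°) = (21.215, -36.016). ∠NCQ = 129.6°, so CQ runs at -59.5° + (180° − 129.6°) = -9.1000° from the x-axis; with |CQ| = 30.2, Q = C + 30.2·(cos -9.1000°, sin -9.1000°) = (51.035, -40.792). The perpendicularity gives QS at right angles to CQ; with |QS| = 13.8 on the right of CQ, S = Q + 13.8·(-0.15816, -0.98741) = (48.852, -54.419). Then cos ∠NSQ = SN·SQ / (|SN||SQ|), giving 51.015°.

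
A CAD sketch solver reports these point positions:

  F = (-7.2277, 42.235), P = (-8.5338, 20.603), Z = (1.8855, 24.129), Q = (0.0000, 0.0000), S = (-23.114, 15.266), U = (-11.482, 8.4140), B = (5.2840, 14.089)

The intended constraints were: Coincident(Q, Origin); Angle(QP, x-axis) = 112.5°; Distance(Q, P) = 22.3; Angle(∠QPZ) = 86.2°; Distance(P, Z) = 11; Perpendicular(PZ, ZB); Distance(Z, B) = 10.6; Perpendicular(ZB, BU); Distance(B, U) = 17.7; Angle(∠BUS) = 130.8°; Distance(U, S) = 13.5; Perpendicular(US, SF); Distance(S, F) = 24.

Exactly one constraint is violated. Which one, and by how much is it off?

Distance(S, F) = 24 — off by 7.30.

Q = (0.00, 0.00) ✓; QP at 112.5° ✓; |QP| = 22.30 ✓; ∠QPZ = 86.20° ✓; |PZ| = 11.00 ✓; ∠(PZ, ZB) = 90.00° ✓; |ZB| = 10.60 ✓; ∠(ZB, BU) = 90.00° ✓; |BU| = 17.70 ✓; ∠BUS = 130.8° ✓; |US| = 13.50 ✓; ∠(US, SF) = 90.00° ✓; |SF| = 31.30 ✗.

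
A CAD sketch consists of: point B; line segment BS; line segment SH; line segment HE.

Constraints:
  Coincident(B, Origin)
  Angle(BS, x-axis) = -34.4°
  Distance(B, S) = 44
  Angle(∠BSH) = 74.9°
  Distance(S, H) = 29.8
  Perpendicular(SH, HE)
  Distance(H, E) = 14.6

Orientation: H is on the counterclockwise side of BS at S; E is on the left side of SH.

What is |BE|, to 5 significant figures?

33.371

B is at the origin; BS runs at -34.4° with length 44.0, so S = 44.0·(cos -34.4°, sin -34.4°) = (36.305, -24.859). ∠BSH = 74.9°, so SH runs at -34.4° + (180° − 74.9°) = 70.700° from the x-axis; with |SH| = 29.8, H = S + 29.8·(cos 70.700°, sin 70.700°) = (46.154, 3.2667). SH ⟂ HE; with |HE| = 14.6 on the left of SH, E = H + 14.6·(-0.94380, 0.33051) = (32.375, 8.0922). Then |BE| = |E − B| = 33.371.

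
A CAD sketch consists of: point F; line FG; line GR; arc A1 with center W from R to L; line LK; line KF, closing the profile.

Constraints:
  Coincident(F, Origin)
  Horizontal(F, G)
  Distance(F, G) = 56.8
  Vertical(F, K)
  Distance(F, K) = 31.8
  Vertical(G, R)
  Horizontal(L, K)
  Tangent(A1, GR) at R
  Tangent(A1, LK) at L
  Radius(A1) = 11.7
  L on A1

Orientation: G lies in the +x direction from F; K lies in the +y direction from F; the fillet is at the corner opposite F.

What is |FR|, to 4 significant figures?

60.25

F is at the origin; FG is horizontal with |FG| = 56.8 and G on the +x side, so G = (56.80, 0.000). F and K share the same x with |FK| = 31.8 and K on the +y side, so K = (0.000, 31.80). The virtual corner opposite F is at (56.80, 31.80). Since A1 is tangent to GR there, WR ⟂ GR and tangency of A1 to LK means the radius WL is perpendicular to LK, with radius 11.7, so the center W sits 11.7 in from both sides at W = (45.10, 20.10). That places the tangent points at R = (56.80, 20.10) on GR and L = (45.10, 31.80) on LK. Then |FR| = |R − F| = 60.25.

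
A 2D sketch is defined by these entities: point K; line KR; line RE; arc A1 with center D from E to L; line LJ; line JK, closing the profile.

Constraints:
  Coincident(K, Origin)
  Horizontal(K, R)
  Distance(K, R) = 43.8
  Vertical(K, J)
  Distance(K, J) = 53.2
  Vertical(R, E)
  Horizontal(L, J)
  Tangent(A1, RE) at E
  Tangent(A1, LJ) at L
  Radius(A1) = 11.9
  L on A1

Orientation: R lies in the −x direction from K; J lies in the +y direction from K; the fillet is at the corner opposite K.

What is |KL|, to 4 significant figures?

62.03

The virtual corner opposite K is at (-43.80, 53.20). The tangent condition forces DE to be normal to RE and since A1 is tangent to LJ there, DL ⟂ LJ, with radius 11.9, so the center D sits 11.9 in from both sides at D = (-31.90, 41.30). That places the tangent points at E = (-43.80, 41.30) on RE and L = (-31.90, 53.20) on LJ. Then |KL| = |L − K| = 62.03.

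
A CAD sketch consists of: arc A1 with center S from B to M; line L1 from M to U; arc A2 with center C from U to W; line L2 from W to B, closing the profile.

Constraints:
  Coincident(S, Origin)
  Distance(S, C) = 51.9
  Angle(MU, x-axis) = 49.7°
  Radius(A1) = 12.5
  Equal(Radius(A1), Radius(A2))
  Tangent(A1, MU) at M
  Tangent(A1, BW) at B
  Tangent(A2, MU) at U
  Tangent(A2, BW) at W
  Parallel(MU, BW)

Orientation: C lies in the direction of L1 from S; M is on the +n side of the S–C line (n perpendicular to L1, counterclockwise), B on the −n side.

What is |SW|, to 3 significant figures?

53.4

The slot axis is L1's direction at 49.7°, so u = (cos 49.7°, sin 49.7°) = (0.647, 0.763) and n = (−sin 49.7°, cos 49.7°) = (-0.763, 0.647). S is at the origin and C lies 51.9 along u from S, so C = 51.9·u = (33.6, 39.6). Tangency of A1 to both parallel lines with radius 12.5 puts M and B at S ± 12.5·n: M = (-9.53, 8.08), B = (9.53, -8.08). Equal radii place U and W the same way about C: U = C + 12.5·n = (24.0, 47.7), W = C − 12.5·n = (43.1, 31.5). Then |SW| = |W − S| = 53.4.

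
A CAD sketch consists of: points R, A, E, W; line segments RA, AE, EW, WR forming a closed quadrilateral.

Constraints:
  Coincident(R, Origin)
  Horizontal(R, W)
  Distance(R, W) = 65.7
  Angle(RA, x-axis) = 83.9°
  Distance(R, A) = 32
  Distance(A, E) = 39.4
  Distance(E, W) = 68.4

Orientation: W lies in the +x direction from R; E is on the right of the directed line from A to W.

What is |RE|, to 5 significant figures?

7.5307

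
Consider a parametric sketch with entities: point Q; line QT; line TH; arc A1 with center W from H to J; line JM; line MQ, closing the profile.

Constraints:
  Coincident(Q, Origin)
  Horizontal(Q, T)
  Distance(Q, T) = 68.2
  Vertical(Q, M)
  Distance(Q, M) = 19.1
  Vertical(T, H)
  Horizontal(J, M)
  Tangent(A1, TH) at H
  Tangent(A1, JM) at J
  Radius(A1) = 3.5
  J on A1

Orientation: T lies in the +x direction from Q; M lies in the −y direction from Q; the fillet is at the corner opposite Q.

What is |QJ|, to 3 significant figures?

67.5

Q is at the origin; QT is horizontal with |QT| = 68.2 and T on the +x side, so T = (68.2, 0.00). Q and M share the same x with |QM| = 19.1 and M on the −y side, so M = (0.00, -19.1). The virtual corner opposite Q is at (68.2, -19.1). The tangent condition forces WH to be normal to TH and A1 meets JM tangentially, so WJ is at right angles to JM, with radius 3.5, so the center W sits 3.5 in from both sides at W = (64.7, -15.6). That places the tangent points at H = (68.2, -15.6) on TH and J = (64.7, -19.1) on JM. Then |QJ| = |J − Q| = 67.5.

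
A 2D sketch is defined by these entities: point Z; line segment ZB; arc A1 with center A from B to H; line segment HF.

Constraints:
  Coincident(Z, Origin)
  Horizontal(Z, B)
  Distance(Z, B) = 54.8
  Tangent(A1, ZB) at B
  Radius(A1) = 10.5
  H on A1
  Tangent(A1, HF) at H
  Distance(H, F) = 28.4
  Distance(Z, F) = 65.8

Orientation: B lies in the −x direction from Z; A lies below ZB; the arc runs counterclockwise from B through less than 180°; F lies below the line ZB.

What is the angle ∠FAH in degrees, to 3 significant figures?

69.7°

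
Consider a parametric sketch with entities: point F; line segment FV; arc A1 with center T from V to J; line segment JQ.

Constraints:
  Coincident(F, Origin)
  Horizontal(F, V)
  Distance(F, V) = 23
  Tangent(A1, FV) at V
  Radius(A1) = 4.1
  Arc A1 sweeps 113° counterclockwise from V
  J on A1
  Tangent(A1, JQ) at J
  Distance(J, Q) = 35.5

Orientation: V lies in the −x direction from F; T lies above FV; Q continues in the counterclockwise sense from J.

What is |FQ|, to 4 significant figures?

50.68

F is at the origin; F and V share the same y with |FV| = 23.0 and V on the −x side, so V = (-23.00, 0.000). Since A1 is tangent to FV there, TV ⟂ FV, so T = V + (0, 4.1) = (-23.00, 4.100). On A1, V sits at bearing -90° from T; a 113° counterclockwise sweep puts J at bearing 23°, so J = T + 4.1·(cos 23°, sin 23°) = (-19.23, 5.702). Since A1 is tangent to JQ there, TJ ⟂ JQ, so JQ runs along (−sin 23°, cos 23°); with |JQ| = 35.5, Q = (-33.10, 38.38). Then |FQ| = |Q − F| = 50.68.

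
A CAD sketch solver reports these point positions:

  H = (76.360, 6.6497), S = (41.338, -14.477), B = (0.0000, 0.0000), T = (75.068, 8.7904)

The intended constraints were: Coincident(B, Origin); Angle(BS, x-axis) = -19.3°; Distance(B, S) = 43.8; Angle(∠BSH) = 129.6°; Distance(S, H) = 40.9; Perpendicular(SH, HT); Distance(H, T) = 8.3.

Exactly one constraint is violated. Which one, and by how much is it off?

Distance(H, T) = 8.3 — off by 5.80.

B = (0.00, 0.00) ✓; BS at -19.30° ✓; |BS| = 43.80 ✓; ∠BSH = 129.6° ✓; |SH| = 40.90 ✓; ∠(SH, HT) = 90.01° ✓; |HT| = 2.500 ✗.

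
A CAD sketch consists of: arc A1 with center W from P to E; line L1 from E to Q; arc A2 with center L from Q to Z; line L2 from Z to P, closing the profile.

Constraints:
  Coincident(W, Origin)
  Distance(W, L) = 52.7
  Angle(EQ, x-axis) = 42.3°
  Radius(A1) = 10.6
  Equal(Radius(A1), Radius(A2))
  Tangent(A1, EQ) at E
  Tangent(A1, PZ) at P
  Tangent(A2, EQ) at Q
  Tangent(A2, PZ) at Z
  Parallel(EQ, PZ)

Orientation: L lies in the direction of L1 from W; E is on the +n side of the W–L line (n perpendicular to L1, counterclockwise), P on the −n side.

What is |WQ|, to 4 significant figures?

53.76

The slot axis is L1's direction at 42.3°, so u = (cos 42.3°, sin 42.3°) = (0.7396, 0.6730) and n = (−sin 42.3°, cos 42.3°) = (-0.6730, 0.7396). W is at the origin and L lies 52.7 along u from W, so L = 52.7·u = (38.98, 35.47). Tangency of A1 to both parallel lines with radius 10.6 puts E and P at W ± 10.6·n: E = (-7.134, 7.840), P = (7.134, -7.840). Equal radii place Q and Z the same way about L: Q = L + 10.6·n = (31.84, 43.31), Z = L − 10.6·n = (46.11, 27.63). Then |WQ| = |Q − W| = 53.76.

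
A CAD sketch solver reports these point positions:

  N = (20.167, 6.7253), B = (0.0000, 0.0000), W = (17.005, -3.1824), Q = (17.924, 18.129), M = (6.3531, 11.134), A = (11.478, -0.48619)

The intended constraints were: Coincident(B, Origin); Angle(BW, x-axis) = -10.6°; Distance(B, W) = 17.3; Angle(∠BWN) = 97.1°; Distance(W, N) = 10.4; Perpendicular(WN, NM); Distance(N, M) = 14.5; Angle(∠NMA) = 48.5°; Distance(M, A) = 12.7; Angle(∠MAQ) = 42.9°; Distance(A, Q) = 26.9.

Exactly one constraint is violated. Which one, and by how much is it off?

Distance(A, Q) = 26.9 — off by 7.20.

B = (0.00, 0.00) ✓; BW at -10.60° ✓; |BW| = 17.30 ✓; ∠BWN = 97.10° ✓; |WN| = 10.40 ✓; ∠(WN, NM) = 90.00° ✓; |NM| = 14.50 ✓; ∠NMA = 48.50° ✓; |MA| = 12.70 ✓; ∠MAQ = 42.90° ✓; |AQ| = 19.70 ✗.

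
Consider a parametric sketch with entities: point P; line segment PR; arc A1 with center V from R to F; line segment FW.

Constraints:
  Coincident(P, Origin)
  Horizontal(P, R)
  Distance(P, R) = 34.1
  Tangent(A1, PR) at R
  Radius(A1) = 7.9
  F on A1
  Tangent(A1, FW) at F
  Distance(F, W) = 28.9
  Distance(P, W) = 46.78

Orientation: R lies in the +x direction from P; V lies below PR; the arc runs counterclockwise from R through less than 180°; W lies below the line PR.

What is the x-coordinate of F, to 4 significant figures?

26.22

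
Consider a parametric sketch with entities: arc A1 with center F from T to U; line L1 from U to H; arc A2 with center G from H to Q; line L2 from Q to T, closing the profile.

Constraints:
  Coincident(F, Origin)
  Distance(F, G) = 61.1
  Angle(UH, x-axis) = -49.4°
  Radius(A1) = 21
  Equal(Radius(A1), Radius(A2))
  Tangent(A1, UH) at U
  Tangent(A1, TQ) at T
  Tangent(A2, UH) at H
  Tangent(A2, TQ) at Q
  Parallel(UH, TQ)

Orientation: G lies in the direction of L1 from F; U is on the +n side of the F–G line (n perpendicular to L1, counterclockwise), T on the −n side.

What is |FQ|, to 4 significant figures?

64.61

Tangency of A1 to both parallel lines with radius 21.0 puts U and T at F ± 21.0·n: U = (15.94, 13.67), T = (-15.94, -13.67). Equal radii place H and Q the same way about G: H = G + 21.0·n = (55.71, -32.73), Q = G − 21.0·n = (23.82, -60.06). Then |FQ| = |Q − F| = 64.61.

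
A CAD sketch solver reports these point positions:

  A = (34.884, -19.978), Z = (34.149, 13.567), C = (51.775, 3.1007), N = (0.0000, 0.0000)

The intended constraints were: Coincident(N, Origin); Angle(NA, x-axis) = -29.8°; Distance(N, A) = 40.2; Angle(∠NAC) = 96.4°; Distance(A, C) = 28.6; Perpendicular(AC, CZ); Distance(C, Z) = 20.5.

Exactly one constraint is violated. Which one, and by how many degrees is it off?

Perpendicular(AC, CZ) — off by 5.50°.

N = (0.00, 0.00) ✓; NA at -29.80° ✓; |NA| = 40.20 ✓; ∠NAC = 96.40° ✓; |AC| = 28.60 ✓; ∠(AC, CZ) = 95.50° ✗; |CZ| = 20.50 ✓.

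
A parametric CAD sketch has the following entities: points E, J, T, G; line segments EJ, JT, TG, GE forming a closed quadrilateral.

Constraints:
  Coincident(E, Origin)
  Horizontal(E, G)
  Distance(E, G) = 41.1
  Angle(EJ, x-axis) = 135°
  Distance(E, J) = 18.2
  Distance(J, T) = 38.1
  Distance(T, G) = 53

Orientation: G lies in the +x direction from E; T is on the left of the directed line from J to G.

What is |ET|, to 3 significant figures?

44.3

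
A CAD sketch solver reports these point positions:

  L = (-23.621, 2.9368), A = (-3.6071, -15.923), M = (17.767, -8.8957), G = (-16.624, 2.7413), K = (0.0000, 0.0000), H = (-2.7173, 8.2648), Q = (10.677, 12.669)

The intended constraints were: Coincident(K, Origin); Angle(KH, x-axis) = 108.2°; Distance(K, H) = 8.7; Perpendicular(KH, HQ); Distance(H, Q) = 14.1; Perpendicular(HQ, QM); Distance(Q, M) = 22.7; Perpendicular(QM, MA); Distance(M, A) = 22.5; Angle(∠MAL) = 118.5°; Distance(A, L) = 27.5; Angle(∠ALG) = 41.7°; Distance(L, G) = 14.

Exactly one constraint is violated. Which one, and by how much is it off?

Distance(L, G) = 14 — off by 7.00.

K = (0.00, 0.00) ✓; KH at 108.2° ✓; |KH| = 8.700 ✓; ∠(KH, HQ) = 90.00° ✓; |HQ| = 14.10 ✓; ∠(HQ, QM) = 90.00° ✓; |QM| = 22.70 ✓; ∠(QM, MA) = 90.00° ✓; |MA| = 22.50 ✓; ∠MAL = 118.5° ✓; |AL| = 27.50 ✓; ∠ALG = 41.70° ✓; |LG| = 7.000 ✗.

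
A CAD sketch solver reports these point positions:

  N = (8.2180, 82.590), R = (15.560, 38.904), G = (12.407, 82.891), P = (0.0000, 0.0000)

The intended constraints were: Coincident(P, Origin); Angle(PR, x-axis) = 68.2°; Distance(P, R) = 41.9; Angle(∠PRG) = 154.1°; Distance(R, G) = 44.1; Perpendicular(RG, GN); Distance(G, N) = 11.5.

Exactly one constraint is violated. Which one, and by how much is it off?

Distance(G, N) = 11.5 — off by 7.30.

P = (0.00, 0.00) ✓; PR at 68.20° ✓; |PR| = 41.90 ✓; ∠PRG = 154.1° ✓; |RG| = 44.10 ✓; ∠(RG, GN) = 90.01° ✓; |GN| = 4.200 ✗.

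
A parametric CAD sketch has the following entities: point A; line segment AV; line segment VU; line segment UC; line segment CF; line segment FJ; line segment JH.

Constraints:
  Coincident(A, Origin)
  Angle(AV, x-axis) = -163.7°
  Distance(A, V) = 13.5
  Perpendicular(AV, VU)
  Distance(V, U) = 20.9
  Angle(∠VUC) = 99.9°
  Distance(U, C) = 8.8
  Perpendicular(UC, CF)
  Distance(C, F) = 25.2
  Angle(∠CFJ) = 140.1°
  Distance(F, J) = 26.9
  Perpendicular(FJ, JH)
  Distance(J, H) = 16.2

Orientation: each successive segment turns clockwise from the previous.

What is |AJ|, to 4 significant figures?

29.25

UC ⟂ CF, so CF runs at -63.80°; with |CF| = 25.2, F = (0.1985, -2.455). ∠CFJ = 140.1° gives FJ at -103.7° from the x-axis; with |FJ| = 26.9, J = (-6.172, -28.59). Then |AJ| = |J − A| = 29.25.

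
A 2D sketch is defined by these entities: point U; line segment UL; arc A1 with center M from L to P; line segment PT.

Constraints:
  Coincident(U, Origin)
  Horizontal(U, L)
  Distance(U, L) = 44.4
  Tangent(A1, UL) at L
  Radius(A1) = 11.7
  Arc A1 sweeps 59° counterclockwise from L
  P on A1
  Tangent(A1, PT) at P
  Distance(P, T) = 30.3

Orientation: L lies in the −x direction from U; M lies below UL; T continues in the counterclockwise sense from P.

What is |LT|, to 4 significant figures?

40.73

U is at the origin; UL is horizontal with |UL| = 44.4 and L on the −x side, so L = (-44.40, 0.000). Tangency of A1 to UL means the radius ML is perpendicular to UL, so M = L + (0, -11.7) = (-44.40, -11.70). On A1, L sits at bearing 90° from M; a 59° counterclockwise sweep puts P at bearing 149°, so P = M + 11.7·(cos 149°, sin 149°) = (-54.43, -5.674). A1 meets PT tangentially, so MP is at right angles to PT, so PT runs along (−sin 149°, cos 149°); with |PT| = 30.3, T = (-70.03, -31.65). Then |LT| = |T − L| = 40.73.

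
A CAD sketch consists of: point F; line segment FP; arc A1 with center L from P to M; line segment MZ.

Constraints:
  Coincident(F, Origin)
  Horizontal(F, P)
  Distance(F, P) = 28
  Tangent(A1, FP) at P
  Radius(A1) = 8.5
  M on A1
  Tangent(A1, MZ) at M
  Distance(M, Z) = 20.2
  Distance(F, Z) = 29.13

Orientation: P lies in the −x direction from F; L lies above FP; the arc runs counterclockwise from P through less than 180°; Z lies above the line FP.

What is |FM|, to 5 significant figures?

20.762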